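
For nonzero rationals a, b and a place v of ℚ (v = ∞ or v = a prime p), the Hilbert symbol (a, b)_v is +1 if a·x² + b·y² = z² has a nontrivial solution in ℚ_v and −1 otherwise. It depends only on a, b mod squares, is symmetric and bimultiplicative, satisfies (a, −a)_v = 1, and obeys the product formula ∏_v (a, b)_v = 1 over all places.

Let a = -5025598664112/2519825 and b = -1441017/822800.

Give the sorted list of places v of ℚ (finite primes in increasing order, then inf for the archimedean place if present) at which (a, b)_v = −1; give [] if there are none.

[13, 17, 23, inf]

Mod squares: a ≡ -289731, b ≡ -969. Check v ∈ {∞, 2, 3, 5, 7, 11, 13, 17, 19, 23, 53}.
v=13: a=13^1·(≡6), b=13^0·(≡5) mod 13; (6|13)=-1, (5|13)=-1; (−1)^{1·0·6}·(-1)^0·(-1)^1 = -1.
v=∞: -289731 < 0 and -969 < 0  ⇒  (a,b)_∞ = -1.
v=3: a=3^9·(≡2), b=3^3·(≡1) mod 3; (2|3)=-1, (1|3)=+1; (−1)^{9·3·1}·(-1)^3·(+1)^9 = +1.
v=5: a=5^-2·(≡1), b=5^-2·(≡4) mod 5; (1|5)=+1, (4|5)=+1; (−1)^{-2·-2·2}·(+1)^-2·(+1)^-2 = +1.
v=53: a=53^2·(≡18), b=53^2·(≡29) mod 53; (18|53)=-1, (29|53)=+1; (−1)^{2·2·26}·(-1)^2·(+1)^2 = +1.
v=11: a=11^-2·(≡9), b=11^-2·(≡8) mod 11; (9|11)=+1, (8|11)=-1; (−1)^{-2·-2·5}·(+1)^-2·(-1)^-2 = +1.
v=7: a=7^-2·(≡3), b=7^0·(≡4) mod 7; (3|7)=-1, (4|7)=+1; (−1)^{-2·0·3}·(-1)^0·(+1)^-2 = +1.
v=17: a=17^-1·(≡16), b=17^-1·(≡5) mod 17; (16|17)=+1, (5|17)=-1; (−1)^{-1·-1·8}·(+1)^-1·(-1)^-1 = -1.
v=19: a=19^1·(≡18), b=19^1·(≡1) mod 19; (18|19)=-1, (1|19)=+1; (−1)^{1·1·9}·(-1)^1·(+1)^1 = +1.
v=2: v_2(a)=4, v_2(b)=-4; units ≡ 5, 7 (mod 8); ε·ε+αω+βω = 0·1+4·0+-4·1 ≡ 0  ⇒  (a,b)_2 = +1.
v=23: a=23^1·(≡22), b=23^0·(≡22) mod 23; (22|23)=-1, (22|23)=-1; (−1)^{1·0·11}·(-1)^0·(-1)^1 = -1.
Ram(-289731, -969) = {13, 17, 23, ∞}; no ℚ_13-point on the conic.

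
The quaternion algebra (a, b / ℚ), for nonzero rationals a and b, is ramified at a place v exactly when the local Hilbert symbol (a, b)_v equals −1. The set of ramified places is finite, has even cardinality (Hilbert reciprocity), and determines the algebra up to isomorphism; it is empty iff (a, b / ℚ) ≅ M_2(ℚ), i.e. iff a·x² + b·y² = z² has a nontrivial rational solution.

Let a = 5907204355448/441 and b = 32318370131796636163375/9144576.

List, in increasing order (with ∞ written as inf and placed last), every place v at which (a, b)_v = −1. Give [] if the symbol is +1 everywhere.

(a, b) ≡ (7733198, 697015) mod (ℚ^×)²; places V = {2, 3, 5, 7, 11, 17, 19, 23, 29, 31, ∞}.
(a,b)_5: α=0, u≡3; β=3, v≡2 (mod 5); (3|5)=-1, (2|5)=-1; sign (−1)^0·-1^3·-1^0 = -1.
(a,b)_19: α=2, u≡14; β=3, v≡14 (mod 19); (14|19)=-1, (14|19)=-1; sign (−1)^0·-1^3·-1^2 = -1.
(a,b)_29: α=1, u≡9; β=1, v≡1 (mod 29); (9|29)=+1, (1|29)=+1; sign (−1)^0·+1^1·+1^1 = +1.
(a,b)_31: α=1, u≡14; β=2, v≡26 (mod 31); (14|31)=+1, (26|31)=-1; sign (−1)^0·+1^2·-1^1 = -1.
(a,b)_3: α=-2, u≡2; β=-6, v≡1 (mod 3); (2|3)=-1, (1|3)=+1; sign (−1)^0·-1^-6·+1^-2 = +1.
(a,b)_7: α=-2, u≡2; β=-2, v≡2 (mod 7); (2|7)=+1, (2|7)=+1; sign (−1)^0·+1^-2·+1^-2 = +1.
(a,b)_23: α=3, u≡8; β=3, v≡20 (mod 23); (8|23)=+1, (20|23)=-1; sign (−1)^1·+1^3·-1^3 = +1.
(a,b)_∞: sgn(7733198)=+, sgn(697015)=+, so +1.
(a,b)_11: α=1, u≡2; β=3, v≡9 (mod 11); (2|11)=-1, (9|11)=+1; sign (−1)^1·-1^3·+1^1 = +1.
(a,b)_17: α=1, u≡16; β=4, v≡2 (mod 17); (16|17)=+1, (2|17)=+1; sign (−1)^0·+1^4·+1^1 = +1.
(a,b)_2: α=3, β=-8; u≡7, v≡7 (mod 8); ε(u)ε(v)=1·1, αω(v)=3·0, βω(u)=-8·0; sum ≡ 1  ⇒  -1.
(7733198, 697015 / ℚ) ramifies at {2, 5, 19, 31}: a division algebra.

[2, 5, 19, 31]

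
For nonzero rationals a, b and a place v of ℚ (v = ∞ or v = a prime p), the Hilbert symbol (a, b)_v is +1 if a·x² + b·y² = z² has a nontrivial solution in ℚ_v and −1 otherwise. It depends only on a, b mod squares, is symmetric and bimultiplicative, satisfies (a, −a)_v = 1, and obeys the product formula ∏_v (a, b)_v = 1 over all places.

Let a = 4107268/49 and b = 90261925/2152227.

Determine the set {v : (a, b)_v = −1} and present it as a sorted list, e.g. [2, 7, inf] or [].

Mod squares: a ≡ 3553, b ≡ 39. Check v ∈ {∞, 2, 3, 5, 7, 11, 13, 17, 19, 31}.
v=3: a=3^0·(≡1), b=3^-1·(≡1) mod 3; (1|3)=+1, (1|3)=+1; (−1)^{0·-1·1}·(+1)^-1·(+1)^0 = +1.
v=5: a=5^0·(≡2), b=5^2·(≡1) mod 5; (2|5)=-1, (1|5)=+1; (−1)^{0·2·2}·(-1)^2·(+1)^0 = +1.
v=13: a=13^0·(≡10), b=13^1·(≡10) mod 13; (10|13)=+1, (10|13)=+1; (−1)^{0·1·6}·(+1)^1·(+1)^0 = +1.
v=11: a=11^1·(≡3), b=11^-4·(≡7) mod 11; (3|11)=+1, (7|11)=-1; (−1)^{1·-4·5}·(+1)^-4·(-1)^1 = -1.
v=2: v_2(a)=2, v_2(b)=0; units ≡ 1, 7 (mod 8); ε·ε+αω+βω = 0·1+2·0+0·0 ≡ 0  ⇒  (a,b)_2 = +1.
v=19: a=19^1·(≡6), b=19^0·(≡6) mod 19; (6|19)=+1, (6|19)=+1; (−1)^{1·0·9}·(+1)^0·(+1)^1 = +1.
v=7: a=7^-2·(≡4), b=7^-2·(≡1) mod 7; (4|7)=+1, (1|7)=+1; (−1)^{-2·-2·3}·(+1)^-2·(+1)^-2 = +1.
v=17: a=17^3·(≡7), b=17^2·(≡12) mod 17; (7|17)=-1, (12|17)=-1; (−1)^{3·2·8}·(-1)^2·(-1)^3 = -1.
v=31: a=31^0·(≡25), b=31^2·(≡16) mod 31; (25|31)=+1, (16|31)=+1; (−1)^{0·2·15}·(+1)^2·(+1)^0 = +1.
v=∞: 3553 > 0 and 39 > 0  ⇒  (a,b)_∞ = +1.
|Ram(3553, 39)| = 2, even; anisotropic at {11, 17}.

[11, 17]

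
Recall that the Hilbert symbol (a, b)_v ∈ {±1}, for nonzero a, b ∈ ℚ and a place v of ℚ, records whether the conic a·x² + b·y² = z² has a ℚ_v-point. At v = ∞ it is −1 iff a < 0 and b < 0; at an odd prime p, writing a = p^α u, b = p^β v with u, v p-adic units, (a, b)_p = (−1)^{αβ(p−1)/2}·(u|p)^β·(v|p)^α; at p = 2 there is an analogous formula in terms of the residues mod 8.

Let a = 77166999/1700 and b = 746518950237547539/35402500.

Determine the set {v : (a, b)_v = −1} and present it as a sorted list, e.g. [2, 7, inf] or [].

Mod squares: a ≡ 44863, b ≡ 19. Check v ∈ {∞, 2, 3, 5, 7, 13, 17, 19, 29}.
v=29: a=29^1·(≡2), b=29^0·(≡21) mod 29; (2|29)=-1, (21|29)=-1; (−1)^{1·0·14}·(-1)^0·(-1)^1 = -1.
v=2: v_2(a)=-2, v_2(b)=-2; units ≡ 7, 3 (mod 8); ε·ε+αω+βω = 1·1+-2·1+-2·0 ≡ 1  ⇒  (a,b)_2 = -1.
v=5: a=5^-2·(≡3), b=5^-4·(≡1) mod 5; (3|5)=-1, (1|5)=+1; (−1)^{-2·-4·2}·(-1)^-4·(+1)^-2 = +1.
v=13: a=13^1·(≡11), b=13^4·(≡5) mod 13; (11|13)=-1, (5|13)=-1; (−1)^{1·4·6}·(-1)^4·(-1)^1 = -1.
v=3: a=3^4·(≡1), b=3^4·(≡1) mod 3; (1|3)=+1, (1|3)=+1; (−1)^{4·4·1}·(+1)^4·(+1)^4 = +1.
v=19: a=19^2·(≡1), b=19^9·(≡17) mod 19; (1|19)=+1, (17|19)=+1; (−1)^{2·9·9}·(+1)^9·(+1)^2 = +1.
v=∞: 44863 > 0 and 19 > 0  ⇒  (a,b)_∞ = +1.
v=7: a=7^1·(≡2), b=7^-2·(≡5) mod 7; (2|7)=+1, (5|7)=-1; (−1)^{1·-2·3}·(+1)^-2·(-1)^1 = -1.
v=17: a=17^-1·(≡15), b=17^-2·(≡4) mod 17; (15|17)=+1, (4|17)=+1; (−1)^{-1·-2·8}·(+1)^-2·(+1)^-1 = +1.
Ram(44863, 19) = {2, 7, 13, 29}; no ℚ_2-point on the conic.

[2, 7, 13, 29]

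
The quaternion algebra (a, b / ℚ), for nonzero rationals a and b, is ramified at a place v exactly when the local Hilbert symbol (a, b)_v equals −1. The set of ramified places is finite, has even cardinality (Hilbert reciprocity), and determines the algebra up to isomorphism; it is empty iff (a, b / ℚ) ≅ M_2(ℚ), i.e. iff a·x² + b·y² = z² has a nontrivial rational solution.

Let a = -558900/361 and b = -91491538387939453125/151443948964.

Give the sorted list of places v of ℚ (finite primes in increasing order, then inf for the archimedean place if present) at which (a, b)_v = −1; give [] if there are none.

[2, 3, 31, inf]

(a, b) ≡ (-69, -1333) mod (ℚ^×)²; places V = {2, 3, 5, 7, 11, 19, 23, 31, 43, ∞}.
(a,b)_23: α=1, u≡5; β=2, v≡2 (mod 23); (5|23)=-1, (2|23)=+1; sign (−1)^0·-1^2·+1^1 = +1.
(a,b)_43: α=0, u≡16; β=1, v≡2 (mod 43); (16|43)=+1, (2|43)=-1; sign (−1)^0·+1^1·-1^0 = +1.
(a,b)_31: α=0, u≡17; β=1, v≡7 (mod 31); (17|31)=-1, (7|31)=+1; sign (−1)^0·-1^1·+1^0 = -1.
(a,b)_∞: sgn(-69)=−, sgn(-1333)=−, so -1.
(a,b)_19: α=-2, u≡4; β=-4, v≡1 (mod 19); (4|19)=+1, (1|19)=+1; sign (−1)^0·+1^-4·+1^-2 = +1.
(a,b)_5: α=2, u≡4; β=12, v≡2 (mod 5); (4|5)=+1, (2|5)=-1; sign (−1)^0·+1^12·-1^2 = +1.
(a,b)_11: α=0, u≡6; β=-2, v≡3 (mod 11); (6|11)=-1, (3|11)=+1; sign (−1)^0·-1^-2·+1^0 = +1.
(a,b)_7: α=0, u≡2; β=-4, v≡1 (mod 7); (2|7)=+1, (1|7)=+1; sign (−1)^0·+1^-4·+1^0 = +1.
(a,b)_2: α=2, β=-2; u≡3, v≡3 (mod 8); ε(u)ε(v)=1·1, αω(v)=2·1, βω(u)=-2·1; sum ≡ 1  ⇒  -1.
(a,b)_3: α=5, u≡1; β=12, v≡2 (mod 3); (1|3)=+1, (2|3)=-1; sign (−1)^0·+1^12·-1^5 = -1.
|Ram(-69, -1333)| = 4, even; anisotropic at {2, 3, 31, ∞}.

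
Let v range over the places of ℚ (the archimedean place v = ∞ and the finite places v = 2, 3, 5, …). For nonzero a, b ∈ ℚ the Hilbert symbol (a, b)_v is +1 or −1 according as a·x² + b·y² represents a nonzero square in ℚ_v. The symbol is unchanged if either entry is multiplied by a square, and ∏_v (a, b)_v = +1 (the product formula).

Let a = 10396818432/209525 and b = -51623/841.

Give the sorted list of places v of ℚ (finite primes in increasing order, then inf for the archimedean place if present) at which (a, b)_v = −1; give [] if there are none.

[13, 29]

(a, b) ≡ (667667, -143) mod (ℚ^×)²; places V = {2, 3, 5, 7, 11, 13, 17, 19, 23, 29, ∞}.
(a,b)_17: α=-2, u≡9; β=0, v≡5 (mod 17); (9|17)=+1, (5|17)=-1; sign (−1)^0·+1^0·-1^-2 = +1.
(a,b)_7: α=3, u≡3; β=0, v≡2 (mod 7); (3|7)=-1, (2|7)=+1; sign (−1)^0·-1^0·+1^3 = +1.
(a,b)_∞: sgn(667667)=+, sgn(-143)=−, so +1.
(a,b)_23: α=1, u≡9; β=0, v≡8 (mod 23); (9|23)=+1, (8|23)=+1; sign (−1)^0·+1^0·+1^1 = +1.
(a,b)_2: α=10, β=0; u≡3, v≡1 (mod 8); ε(u)ε(v)=1·0, αω(v)=10·0, βω(u)=0·1; sum ≡ 0  ⇒  +1.
(a,b)_11: α=1, u≡10; β=1, v≡3 (mod 11); (10|11)=-1, (3|11)=+1; sign (−1)^1·-1^1·+1^1 = +1.
(a,b)_5: α=-2, u≡2; β=0, v≡2 (mod 5); (2|5)=-1, (2|5)=-1; sign (−1)^0·-1^0·-1^-2 = +1.
(a,b)_19: α=0, u≡16; β=2, v≡17 (mod 19); (16|19)=+1, (17|19)=+1; sign (−1)^0·+1^2·+1^0 = +1.
(a,b)_3: α=2, u≡2; β=0, v≡1 (mod 3); (2|3)=-1, (1|3)=+1; sign (−1)^0·-1^0·+1^2 = +1.
(a,b)_29: α=-1, u≡3; β=-2, v≡26 (mod 29); (3|29)=-1, (26|29)=-1; sign (−1)^0·-1^-2·-1^-1 = -1.
(a,b)_13: α=1, u≡12; β=1, v≡8 (mod 13); (12|13)=+1, (8|13)=-1; sign (−1)^0·+1^1·-1^1 = -1.
Ram(667667, -143) = {13, 29}; no ℚ_13-point on the conic.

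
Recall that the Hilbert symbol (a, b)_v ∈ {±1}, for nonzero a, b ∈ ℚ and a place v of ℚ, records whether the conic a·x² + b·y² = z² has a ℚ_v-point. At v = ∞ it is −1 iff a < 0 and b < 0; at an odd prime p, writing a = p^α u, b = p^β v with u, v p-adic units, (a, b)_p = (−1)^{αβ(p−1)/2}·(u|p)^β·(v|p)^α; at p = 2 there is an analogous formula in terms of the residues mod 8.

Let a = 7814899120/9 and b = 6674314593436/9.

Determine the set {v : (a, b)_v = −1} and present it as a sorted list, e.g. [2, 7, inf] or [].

(a, b) ≡ (1352995, 5719) mod (ℚ^×)²; places V = {2, 3, 5, 7, 19, 29, 31, 43, ∞}.
(a,b)_5: α=1, u≡1; β=0, v≡4 (mod 5); (1|5)=+1, (4|5)=+1; sign (−1)^0·+1^0·+1^1 = +1.
(a,b)_31: α=1, u≡7; β=2, v≡27 (mod 31); (7|31)=+1, (27|31)=-1; sign (−1)^0·+1^2·-1^1 = -1.
(a,b)_2: α=4, β=2; u≡3, v≡7 (mod 8); ε(u)ε(v)=1·1, αω(v)=4·0, βω(u)=2·1; sum ≡ 1  ⇒  -1.
(a,b)_∞: sgn(1352995)=+, sgn(5719)=+, so +1.
(a,b)_29: α=1, u≡16; β=2, v≡13 (mod 29); (16|29)=+1, (13|29)=+1; sign (−1)^0·+1^2·+1^1 = +1.
(a,b)_43: α=1, u≡2; β=1, v≡1 (mod 43); (2|43)=-1, (1|43)=+1; sign (−1)^1·-1^1·+1^1 = +1.
(a,b)_3: α=-2, u≡1; β=-2, v≡1 (mod 3); (1|3)=+1, (1|3)=+1; sign (−1)^0·+1^-2·+1^-2 = +1.
(a,b)_7: α=1, u≡4; β=1, v≡3 (mod 7); (4|7)=+1, (3|7)=-1; sign (−1)^1·+1^1·-1^1 = +1.
(a,b)_19: α=2, u≡11; β=3, v≡9 (mod 19); (11|19)=+1, (9|19)=+1; sign (−1)^0·+1^3·+1^2 = +1.
(1352995, 5719 / ℚ) ramifies at {2, 31}: a division algebra.

[2, 31]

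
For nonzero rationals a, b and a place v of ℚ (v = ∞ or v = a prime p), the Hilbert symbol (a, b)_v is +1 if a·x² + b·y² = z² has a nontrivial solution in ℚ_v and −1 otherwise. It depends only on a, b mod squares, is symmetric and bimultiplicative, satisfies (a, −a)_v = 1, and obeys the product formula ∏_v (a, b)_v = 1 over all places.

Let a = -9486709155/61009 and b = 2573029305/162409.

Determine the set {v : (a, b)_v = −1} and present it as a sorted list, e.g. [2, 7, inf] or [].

[11, 17]

Mod squares: a ≡ -595, b ≡ 6545. Check v ∈ {∞, 2, 3, 5, 7, 11, 13, 17, 19, 31}.
v=13: a=13^-2·(≡9), b=13^-2·(≡11) mod 13; (9|13)=+1, (11|13)=-1; (−1)^{-2·-2·6}·(+1)^-2·(-1)^-2 = +1.
v=5: a=5^1·(≡1), b=5^1·(≡4) mod 5; (1|5)=+1, (4|5)=+1; (−1)^{1·1·2}·(+1)^1·(+1)^1 = +1.
v=2: v_2(a)=0, v_2(b)=0; units ≡ 5, 1 (mod 8); ε·ε+αω+βω = 0·0+0·0+0·1 ≡ 0  ⇒  (a,b)_2 = +1.
v=17: a=17^1·(≡1), b=17^1·(≡14) mod 17; (1|17)=+1, (14|17)=-1; (−1)^{1·1·8}·(+1)^1·(-1)^1 = -1.
v=19: a=19^-2·(≡8), b=19^2·(≡1) mod 19; (8|19)=-1, (1|19)=+1; (−1)^{-2·2·9}·(-1)^2·(+1)^-2 = +1.
v=7: a=7^1·(≡3), b=7^1·(≡4) mod 7; (3|7)=-1, (4|7)=+1; (−1)^{1·1·3}·(-1)^1·(+1)^1 = +1.
v=3: a=3^2·(≡2), b=3^2·(≡2) mod 3; (2|3)=-1, (2|3)=-1; (−1)^{2·2·1}·(-1)^2·(-1)^2 = +1.
v=11: a=11^6·(≡8), b=11^3·(≡3) mod 11; (8|11)=-1, (3|11)=+1; (−1)^{6·3·5}·(-1)^3·(+1)^6 = -1.
v=∞: -595 < 0 and 6545 > 0  ⇒  (a,b)_∞ = +1.
v=31: a=31^0·(≡1), b=31^-2·(≡14) mod 31; (1|31)=+1, (14|31)=+1; (−1)^{0·-2·15}·(+1)^-2·(+1)^0 = +1.
|Ram(-595, 6545)| = 2, even; anisotropic at {11, 17}.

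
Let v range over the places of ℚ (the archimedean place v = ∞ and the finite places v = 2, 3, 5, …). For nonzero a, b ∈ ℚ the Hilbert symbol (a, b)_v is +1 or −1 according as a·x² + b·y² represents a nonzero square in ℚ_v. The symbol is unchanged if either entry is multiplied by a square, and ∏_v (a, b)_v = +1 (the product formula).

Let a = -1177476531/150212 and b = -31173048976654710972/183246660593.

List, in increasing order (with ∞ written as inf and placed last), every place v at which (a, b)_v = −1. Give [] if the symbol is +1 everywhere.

(a, b) ≡ (-196707, -119) mod (ℚ^×)²; places V = {2, 3, 7, 11, 17, 19, 23, 29, 47, ∞}.
(a,b)_2: α=-2, β=2; u≡5, v≡1 (mod 8); ε(u)ε(v)=0·0, αω(v)=-2·0, βω(u)=2·1; sum ≡ 0  ⇒  +1.
(a,b)_19: α=1, u≡8; β=2, v≡12 (mod 19); (8|19)=-1, (12|19)=-1; sign (−1)^0·-1^2·-1^1 = -1.
(a,b)_7: α=1, u≡2; β=1, v≡2 (mod 7); (2|7)=+1, (2|7)=+1; sign (−1)^1·+1^1·+1^1 = -1.
(a,b)_11: α=2, u≡7; β=2, v≡7 (mod 11); (7|11)=-1, (7|11)=-1; sign (−1)^0·-1^2·-1^2 = +1.
(a,b)_3: α=1, u≡2; β=4, v≡1 (mod 3); (2|3)=-1, (1|3)=+1; sign (−1)^0·-1^4·+1^1 = +1.
(a,b)_23: α=0, u≡18; β=2, v≡20 (mod 23); (18|23)=+1, (20|23)=-1; sign (−1)^0·+1^2·-1^0 = +1.
(a,b)_17: α=-1, u≡10; β=-1, v≡3 (mod 17); (10|17)=-1, (3|17)=-1; sign (−1)^0·-1^-1·-1^-1 = +1.
(a,b)_29: α=3, u≡21; β=6, v≡14 (mod 29); (21|29)=-1, (14|29)=-1; sign (−1)^0·-1^6·-1^3 = -1.
(a,b)_47: α=-2, u≡31; β=-6, v≡10 (mod 47); (31|47)=-1, (10|47)=-1; sign (−1)^0·-1^-6·-1^-2 = +1.
(a,b)_∞: sgn(-196707)=−, sgn(-119)=−, so -1.
|Ram(-196707, -119)| = 4, even; anisotropic at {7, 19, 29, ∞}.

[7, 19, 29, inf]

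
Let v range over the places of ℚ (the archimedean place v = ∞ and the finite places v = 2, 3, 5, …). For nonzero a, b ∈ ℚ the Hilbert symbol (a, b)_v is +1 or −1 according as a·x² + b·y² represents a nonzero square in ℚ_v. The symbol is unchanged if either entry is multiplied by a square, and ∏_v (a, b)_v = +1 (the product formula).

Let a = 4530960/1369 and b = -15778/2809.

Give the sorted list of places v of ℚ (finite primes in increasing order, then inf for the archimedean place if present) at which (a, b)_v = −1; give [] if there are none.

(a, b) ≡ (31465, -322) mod (ℚ^×)²; places V = {2, 3, 5, 7, 23, 29, 31, 37, 53, ∞}.
(a,b)_31: α=1, u≡30; β=0, v≡18 (mod 31); (30|31)=-1, (18|31)=+1; sign (−1)^0·-1^0·+1^1 = +1.
(a,b)_∞: sgn(31465)=+, sgn(-322)=−, so +1.
(a,b)_7: α=1, u≡1; β=3, v≡5 (mod 7); (1|7)=+1, (5|7)=-1; sign (−1)^1·+1^3·-1^1 = +1.
(a,b)_3: α=2, u≡1; β=0, v≡2 (mod 3); (1|3)=+1, (2|3)=-1; sign (−1)^0·+1^0·-1^2 = +1.
(a,b)_2: α=4, β=1; u≡1, v≡7 (mod 8); ε(u)ε(v)=0·1, αω(v)=4·0, βω(u)=1·0; sum ≡ 0  ⇒  +1.
(a,b)_5: α=1, u≡3; β=0, v≡3 (mod 5); (3|5)=-1, (3|5)=-1; sign (−1)^0·-1^0·-1^1 = -1.
(a,b)_29: α=1, u≡27; β=0, v≡15 (mod 29); (27|29)=-1, (15|29)=-1; sign (−1)^0·-1^0·-1^1 = -1.
(a,b)_23: α=0, u≡12; β=1, v≡9 (mod 23); (12|23)=+1, (9|23)=+1; sign (−1)^0·+1^1·+1^0 = +1.
(a,b)_53: α=0, u≡7; β=-2, v≡16 (mod 53); (7|53)=+1, (16|53)=+1; sign (−1)^0·+1^-2·+1^0 = +1.
(a,b)_37: α=-2, u≡14; β=0, v≡30 (mod 37); (14|37)=-1, (30|37)=+1; sign (−1)^0·-1^0·+1^-2 = +1.
(31465, -322 / ℚ) ramifies at {5, 29}: a division algebra.

[5, 29]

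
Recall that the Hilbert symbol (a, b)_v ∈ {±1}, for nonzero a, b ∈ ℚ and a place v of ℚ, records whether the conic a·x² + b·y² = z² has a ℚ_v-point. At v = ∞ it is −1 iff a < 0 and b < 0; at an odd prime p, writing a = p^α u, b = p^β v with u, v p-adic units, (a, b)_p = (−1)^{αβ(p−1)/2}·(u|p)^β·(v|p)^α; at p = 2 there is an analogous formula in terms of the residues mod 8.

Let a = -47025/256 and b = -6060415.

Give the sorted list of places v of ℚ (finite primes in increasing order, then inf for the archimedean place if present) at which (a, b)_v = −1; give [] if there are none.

Mod squares: a ≡ -209, b ≡ -6060415. Check v ∈ {∞, 2, 3, 5, 11, 17, 19, 37, 41, 47}.
v=∞: -209 < 0 and -6060415 < 0  ⇒  (a,b)_∞ = -1.
v=5: a=5^2·(≡4), b=5^1·(≡2) mod 5; (4|5)=+1, (2|5)=-1; (−1)^{2·1·2}·(+1)^1·(-1)^2 = +1.
v=47: a=47^0·(≡10), b=47^1·(≡23) mod 47; (10|47)=-1, (23|47)=-1; (−1)^{0·1·23}·(-1)^1·(-1)^0 = -1.
v=37: a=37^0·(≡24), b=37^1·(≡4) mod 37; (24|37)=-1, (4|37)=+1; (−1)^{0·1·18}·(-1)^1·(+1)^0 = -1.
v=19: a=19^1·(≡10), b=19^0·(≡15) mod 19; (10|19)=-1, (15|19)=-1; (−1)^{1·0·9}·(-1)^0·(-1)^1 = -1.
v=11: a=11^1·(≡5), b=11^0·(≡2) mod 11; (5|11)=+1, (2|11)=-1; (−1)^{1·0·5}·(+1)^0·(-1)^1 = -1.
v=41: a=41^0·(≡33), b=41^1·(≡31) mod 41; (33|41)=+1, (31|41)=+1; (−1)^{0·1·20}·(+1)^1·(+1)^0 = +1.
v=17: a=17^0·(≡14), b=17^1·(≡12) mod 17; (14|17)=-1, (12|17)=-1; (−1)^{0·1·8}·(-1)^1·(-1)^0 = -1.
v=2: v_2(a)=-8, v_2(b)=0; units ≡ 7, 1 (mod 8); ε·ε+αω+βω = 1·0+-8·0+0·0 ≡ 0  ⇒  (a,b)_2 = +1.
v=3: a=3^2·(≡1), b=3^0·(≡2) mod 3; (1|3)=+1, (2|3)=-1; (−1)^{2·0·1}·(+1)^0·(-1)^2 = +1.
Ram(-209, -6060415) = {11, 17, 19, 37, 47, ∞}; no ℚ_11-point on the conic.

[11, 17, 19, 37, 47, inf]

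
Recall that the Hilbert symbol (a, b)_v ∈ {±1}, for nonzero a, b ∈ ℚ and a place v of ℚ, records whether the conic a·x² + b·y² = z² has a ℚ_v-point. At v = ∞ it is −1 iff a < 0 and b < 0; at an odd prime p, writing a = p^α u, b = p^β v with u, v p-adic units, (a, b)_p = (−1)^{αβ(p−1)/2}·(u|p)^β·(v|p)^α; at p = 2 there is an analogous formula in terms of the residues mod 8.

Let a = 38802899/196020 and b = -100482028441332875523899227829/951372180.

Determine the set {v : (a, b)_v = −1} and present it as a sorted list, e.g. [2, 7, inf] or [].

Mod squares: a ≡ 230695, b ≡ -156745. Check v ∈ {∞, 2, 3, 5, 11, 19, 23, 29, 37, 43, 47}.
v=∞: 230695 > 0 and -156745 < 0  ⇒  (a,b)_∞ = +1.
v=3: a=3^-4·(≡1), b=3^-2·(≡2) mod 3; (1|3)=+1, (2|3)=-1; (−1)^{-4·-2·1}·(+1)^-2·(-1)^-4 = +1.
v=5: a=5^-1·(≡1), b=5^-1·(≡1) mod 5; (1|5)=+1, (1|5)=+1; (−1)^{-1·-1·2}·(+1)^-1·(+1)^-1 = +1.
v=19: a=19^0·(≡1), b=19^-2·(≡1) mod 19; (1|19)=+1, (1|19)=+1; (−1)^{0·-2·9}·(+1)^-2·(+1)^0 = +1.
v=11: a=11^-2·(≡1), b=11^-4·(≡9) mod 11; (1|11)=+1, (9|11)=+1; (−1)^{-2·-4·5}·(+1)^-4·(+1)^-2 = +1.
v=23: a=23^0·(≡19), b=23^1·(≡12) mod 23; (19|23)=-1, (12|23)=+1; (−1)^{0·1·11}·(-1)^1·(+1)^0 = -1.
v=47: a=47^0·(≡26), b=47^1·(≡1) mod 47; (26|47)=-1, (1|47)=+1; (−1)^{0·1·23}·(-1)^1·(+1)^0 = -1.
v=29: a=29^3·(≡6), b=29^9·(≡14) mod 29; (6|29)=+1, (14|29)=-1; (−1)^{3·9·14}·(+1)^9·(-1)^3 = -1.
v=43: a=43^1·(≡18), b=43^4·(≡8) mod 43; (18|43)=-1, (8|43)=-1; (−1)^{1·4·21}·(-1)^4·(-1)^1 = -1.
v=2: v_2(a)=-2, v_2(b)=-2; units ≡ 7, 7 (mod 8); ε·ε+αω+βω = 1·1+-2·0+-2·0 ≡ 1  ⇒  (a,b)_2 = -1.
v=37: a=37^1·(≡31), b=37^4·(≡23) mod 37; (31|37)=-1, (23|37)=-1; (−1)^{1·4·18}·(-1)^4·(-1)^1 = -1.
(230695, -156745 / ℚ) ramifies at {2, 23, 29, 37, 43, 47}: a division algebra.

[2, 23, 29, 37, 43, 47]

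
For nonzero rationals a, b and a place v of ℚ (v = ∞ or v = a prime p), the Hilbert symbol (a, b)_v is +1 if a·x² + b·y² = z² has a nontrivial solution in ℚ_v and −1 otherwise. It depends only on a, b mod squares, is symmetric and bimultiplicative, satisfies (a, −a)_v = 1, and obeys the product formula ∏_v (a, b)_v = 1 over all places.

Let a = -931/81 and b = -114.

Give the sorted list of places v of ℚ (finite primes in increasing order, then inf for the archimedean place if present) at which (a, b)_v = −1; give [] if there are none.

[2, 3, 19, inf]

(a, b) ≡ (-19, -114) mod (ℚ^×)²; places V = {2, 3, 7, 19, ∞}.
(a,b)_7: α=2, u≡4; β=0, v≡5 (mod 7); (4|7)=+1, (5|7)=-1; sign (−1)^0·+1^0·-1^2 = +1.
(a,b)_∞: sgn(-19)=−, sgn(-114)=−, so -1.
(a,b)_2: α=0, β=1; u≡5, v≡7 (mod 8); ε(u)ε(v)=0·1, αω(v)=0·0, βω(u)=1·1; sum ≡ 1  ⇒  -1.
(a,b)_19: α=1, u≡13; β=1, v≡13 (mod 19); (13|19)=-1, (13|19)=-1; sign (−1)^1·-1^1·-1^1 = -1.
(a,b)_3: α=-4, u≡2; β=1, v≡1 (mod 3); (2|3)=-1, (1|3)=+1; sign (−1)^0·-1^1·+1^-4 = -1.
(-19, -114 / ℚ) ramifies at {2, 3, 19, ∞}: a division algebra.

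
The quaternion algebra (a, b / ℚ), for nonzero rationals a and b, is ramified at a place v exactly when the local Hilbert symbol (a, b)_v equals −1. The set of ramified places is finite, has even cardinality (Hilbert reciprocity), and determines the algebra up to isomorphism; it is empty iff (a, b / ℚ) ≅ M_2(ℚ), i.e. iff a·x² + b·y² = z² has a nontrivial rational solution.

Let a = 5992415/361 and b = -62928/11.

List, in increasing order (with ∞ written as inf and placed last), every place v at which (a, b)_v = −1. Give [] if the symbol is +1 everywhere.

Mod squares: a ≡ 20735, b ≡ -4807. Check v ∈ {∞, 2, 3, 5, 11, 13, 17, 19, 23, 29}.
v=3: a=3^0·(≡2), b=3^2·(≡2) mod 3; (2|3)=-1, (2|3)=-1; (−1)^{0·2·1}·(-1)^2·(-1)^0 = +1.
v=19: a=19^-2·(≡5), b=19^1·(≡15) mod 19; (5|19)=+1, (15|19)=-1; (−1)^{-2·1·9}·(+1)^1·(-1)^-2 = +1.
v=5: a=5^1·(≡3), b=5^0·(≡2) mod 5; (3|5)=-1, (2|5)=-1; (−1)^{1·0·2}·(-1)^0·(-1)^1 = -1.
v=23: a=23^0·(≡4), b=23^1·(≡21) mod 23; (4|23)=+1, (21|23)=-1; (−1)^{0·1·11}·(+1)^1·(-1)^0 = +1.
v=29: a=29^1·(≡3), b=29^0·(≡16) mod 29; (3|29)=-1, (16|29)=+1; (−1)^{1·0·14}·(-1)^0·(+1)^1 = +1.
v=17: a=17^2·(≡3), b=17^0·(≡16) mod 17; (3|17)=-1, (16|17)=+1; (−1)^{2·0·8}·(-1)^0·(+1)^2 = +1.
v=13: a=13^1·(≡4), b=13^0·(≡4) mod 13; (4|13)=+1, (4|13)=+1; (−1)^{1·0·6}·(+1)^0·(+1)^1 = +1.
v=∞: 20735 > 0 and -4807 < 0  ⇒  (a,b)_∞ = +1.
v=11: a=11^1·(≡5), b=11^-1·(≡3) mod 11; (5|11)=+1, (3|11)=+1; (−1)^{1·-1·5}·(+1)^-1·(+1)^1 = -1.
v=2: v_2(a)=0, v_2(b)=4; units ≡ 7, 1 (mod 8); ε·ε+αω+βω = 1·0+0·0+4·0 ≡ 0  ⇒  (a,b)_2 = +1.
(20735, -4807 / ℚ) ramifies at {5, 11}: a division algebra.

[5, 11]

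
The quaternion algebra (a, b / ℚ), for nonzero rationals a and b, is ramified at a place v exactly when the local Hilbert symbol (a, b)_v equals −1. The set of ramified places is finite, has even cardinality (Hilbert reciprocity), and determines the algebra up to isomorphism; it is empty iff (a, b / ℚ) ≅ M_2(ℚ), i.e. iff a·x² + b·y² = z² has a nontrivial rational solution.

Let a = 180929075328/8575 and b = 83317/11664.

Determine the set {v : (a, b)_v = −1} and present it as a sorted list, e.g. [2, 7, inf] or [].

(a, b) ≡ (3016174, 493) mod (ℚ^×)²; places V = {2, 3, 5, 7, 13, 17, 19, 23, 29, ∞}.
(a,b)_19: α=1, u≡1; β=0, v≡18 (mod 19); (1|19)=+1, (18|19)=-1; sign (−1)^0·+1^0·-1^1 = -1.
(a,b)_2: α=7, β=-4; u≡7, v≡5 (mod 8); ε(u)ε(v)=1·0, αω(v)=7·1, βω(u)=-4·0; sum ≡ 1  ⇒  -1.
(a,b)_17: α=1, u≡14; β=1, v≡11 (mod 17); (14|17)=-1, (11|17)=-1; sign (−1)^0·-1^1·-1^1 = +1.
(a,b)_23: α=1, u≡21; β=0, v≡19 (mod 23); (21|23)=-1, (19|23)=-1; sign (−1)^0·-1^0·-1^1 = -1.
(a,b)_3: α=8, u≡1; β=-6, v≡1 (mod 3); (1|3)=+1, (1|3)=+1; sign (−1)^0·+1^-6·+1^8 = +1.
(a,b)_29: α=1, u≡21; β=1, v≡10 (mod 29); (21|29)=-1, (10|29)=-1; sign (−1)^0·-1^1·-1^1 = +1.
(a,b)_∞: sgn(3016174)=+, sgn(493)=+, so +1.
(a,b)_13: α=0, u≡5; β=2, v≡4 (mod 13); (5|13)=-1, (4|13)=+1; sign (−1)^0·-1^2·+1^0 = +1.
(a,b)_7: α=-3, u≡2; β=0, v≡5 (mod 7); (2|7)=+1, (5|7)=-1; sign (−1)^0·+1^0·-1^-3 = -1.
(a,b)_5: α=-2, u≡1; β=0, v≡3 (mod 5); (1|5)=+1, (3|5)=-1; sign (−1)^0·+1^0·-1^-2 = +1.
Ram(3016174, 493) = {2, 7, 19, 23}; no ℚ_2-point on the conic.

[2, 7, 19, 23]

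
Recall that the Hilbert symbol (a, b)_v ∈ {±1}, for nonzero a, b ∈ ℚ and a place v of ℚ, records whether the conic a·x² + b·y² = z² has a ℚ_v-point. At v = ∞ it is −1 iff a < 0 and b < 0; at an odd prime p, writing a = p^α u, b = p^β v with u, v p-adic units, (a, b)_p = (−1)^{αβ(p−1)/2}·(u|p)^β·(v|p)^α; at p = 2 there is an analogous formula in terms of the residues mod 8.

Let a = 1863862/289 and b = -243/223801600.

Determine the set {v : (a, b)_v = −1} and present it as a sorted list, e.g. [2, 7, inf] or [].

Mod squares: a ≡ 38038, b ≡ -3. Check v ∈ {∞, 2, 3, 5, 7, 11, 13, 17, 19}.
v=∞: 38038 > 0 and -3 < 0  ⇒  (a,b)_∞ = +1.
v=7: a=7^3·(≡1), b=7^0·(≡2) mod 7; (1|7)=+1, (2|7)=+1; (−1)^{3·0·3}·(+1)^0·(+1)^3 = +1.
v=11: a=11^1·(≡3), b=11^-2·(≡2) mod 11; (3|11)=+1, (2|11)=-1; (−1)^{1·-2·5}·(+1)^-2·(-1)^1 = -1.
v=13: a=13^1·(≡12), b=13^0·(≡12) mod 13; (12|13)=+1, (12|13)=+1; (−1)^{1·0·6}·(+1)^0·(+1)^1 = +1.
v=5: a=5^0·(≡3), b=5^-2·(≡3) mod 5; (3|5)=-1, (3|5)=-1; (−1)^{0·-2·2}·(-1)^-2·(-1)^0 = +1.
v=19: a=19^1·(≡5), b=19^0·(≡9) mod 19; (5|19)=+1, (9|19)=+1; (−1)^{1·0·9}·(+1)^0·(+1)^1 = +1.
v=3: a=3^0·(≡1), b=3^5·(≡2) mod 3; (1|3)=+1, (2|3)=-1; (−1)^{0·5·1}·(+1)^5·(-1)^0 = +1.
v=17: a=17^-2·(≡16), b=17^-2·(≡5) mod 17; (16|17)=+1, (5|17)=-1; (−1)^{-2·-2·8}·(+1)^-2·(-1)^-2 = +1.
v=2: v_2(a)=1, v_2(b)=-8; units ≡ 3, 5 (mod 8); ε·ε+αω+βω = 1·0+1·1+-8·1 ≡ 1  ⇒  (a,b)_2 = -1.
|Ram(38038, -3)| = 2, even; anisotropic at {2, 11}.

[2, 11]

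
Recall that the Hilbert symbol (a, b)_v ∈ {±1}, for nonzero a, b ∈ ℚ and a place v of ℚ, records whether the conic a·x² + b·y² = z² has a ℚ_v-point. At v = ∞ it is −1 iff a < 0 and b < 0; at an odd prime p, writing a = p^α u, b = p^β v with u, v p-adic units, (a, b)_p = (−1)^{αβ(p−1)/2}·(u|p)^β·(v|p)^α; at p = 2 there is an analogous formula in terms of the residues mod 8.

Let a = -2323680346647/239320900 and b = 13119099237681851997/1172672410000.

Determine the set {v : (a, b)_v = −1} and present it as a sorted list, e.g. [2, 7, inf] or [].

[23, 37]

Mod squares: a ≡ -237086047, b ≡ 253. Check v ∈ {∞, 2, 3, 5, 7, 11, 13, 17, 19, 23, 31, 37, 43}.
v=23: a=23^1·(≡7), b=23^1·(≡5) mod 23; (7|23)=-1, (5|23)=-1; (−1)^{1·1·11}·(-1)^1·(-1)^1 = -1.
v=13: a=13^-2·(≡12), b=13^-2·(≡8) mod 13; (12|13)=+1, (8|13)=-1; (−1)^{-2·-2·6}·(+1)^-2·(-1)^-2 = +1.
v=7: a=7^-2·(≡3), b=7^-4·(≡2) mod 7; (3|7)=-1, (2|7)=+1; (−1)^{-2·-4·3}·(-1)^-4·(+1)^-2 = +1.
v=43: a=43^1·(≡27), b=43^2·(≡16) mod 43; (27|43)=-1, (16|43)=+1; (−1)^{1·2·21}·(-1)^2·(+1)^1 = +1.
v=37: a=37^1·(≡27), b=37^2·(≡17) mod 37; (27|37)=+1, (17|37)=-1; (−1)^{1·2·18}·(+1)^2·(-1)^1 = -1.
v=19: a=19^1·(≡18), b=19^2·(≡11) mod 19; (18|19)=-1, (11|19)=+1; (−1)^{1·2·9}·(-1)^2·(+1)^1 = +1.
v=∞: -237086047 < 0 and 253 > 0  ⇒  (a,b)_∞ = +1.
v=5: a=5^-2·(≡3), b=5^-4·(≡2) mod 5; (3|5)=-1, (2|5)=-1; (−1)^{-2·-4·2}·(-1)^-4·(-1)^-2 = +1.
v=17: a=17^-2·(≡15), b=17^-2·(≡13) mod 17; (15|17)=+1, (13|17)=+1; (−1)^{-2·-2·8}·(+1)^-2·(+1)^-2 = +1.
v=2: v_2(a)=-2, v_2(b)=-4; units ≡ 1, 5 (mod 8); ε·ε+αω+βω = 0·0+-2·1+-4·0 ≡ 0  ⇒  (a,b)_2 = +1.
v=31: a=31^1·(≡24), b=31^2·(≡8) mod 31; (24|31)=-1, (8|31)=+1; (−1)^{1·2·15}·(-1)^2·(+1)^1 = +1.
v=3: a=3^4·(≡2), b=3^10·(≡1) mod 3; (2|3)=-1, (1|3)=+1; (−1)^{4·10·1}·(-1)^10·(+1)^4 = +1.
v=11: a=11^3·(≡6), b=11^1·(≡5) mod 11; (6|11)=-1, (5|11)=+1; (−1)^{3·1·5}·(-1)^1·(+1)^3 = +1.
(-237086047, 253 / ℚ) ramifies at {23, 37}: a division algebra.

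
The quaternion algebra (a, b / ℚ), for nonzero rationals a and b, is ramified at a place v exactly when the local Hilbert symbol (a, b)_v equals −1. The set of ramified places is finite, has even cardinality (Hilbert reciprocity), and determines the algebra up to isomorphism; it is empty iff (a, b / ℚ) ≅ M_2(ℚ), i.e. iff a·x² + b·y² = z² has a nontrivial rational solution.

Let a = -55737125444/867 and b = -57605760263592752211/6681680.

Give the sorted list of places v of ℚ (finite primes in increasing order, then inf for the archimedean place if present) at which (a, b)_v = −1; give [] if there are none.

(a, b) ≡ (-3003, -5655) mod (ℚ^×)²; places V = {2, 3, 5, 7, 11, 13, 17, 29, 41, 47, ∞}.
(a,b)_7: α=3, u≡5; β=2, v≡1 (mod 7); (5|7)=-1, (1|7)=+1; sign (−1)^0·-1^2·+1^3 = +1.
(a,b)_17: α=-2, u≡12; β=-4, v≡10 (mod 17); (12|17)=-1, (10|17)=-1; sign (−1)^0·-1^-4·-1^-2 = +1.
(a,b)_29: α=0, u≡28; β=1, v≡21 (mod 29); (28|29)=+1, (21|29)=-1; sign (−1)^0·+1^1·-1^0 = +1.
(a,b)_13: α=3, u≡12; β=5, v≡6 (mod 13); (12|13)=+1, (6|13)=-1; sign (−1)^0·+1^5·-1^3 = -1.
(a,b)_41: α=2, u≡25; β=2, v≡27 (mod 41); (25|41)=+1, (27|41)=-1; sign (−1)^0·+1^2·-1^2 = +1.
(a,b)_47: α=0, u≡29; β=2, v≡1 (mod 47); (29|47)=-1, (1|47)=+1; sign (−1)^0·-1^2·+1^0 = +1.
(a,b)_2: α=2, β=-4; u≡5, v≡1 (mod 8); ε(u)ε(v)=0·0, αω(v)=2·0, βω(u)=-4·1; sum ≡ 0  ⇒  +1.
(a,b)_5: α=0, u≡3; β=-1, v≡4 (mod 5); (3|5)=-1, (4|5)=+1; sign (−1)^0·-1^-1·+1^0 = -1.
(a,b)_3: α=-1, u≡1; β=5, v≡2 (mod 3); (1|3)=+1, (2|3)=-1; sign (−1)^1·+1^5·-1^-1 = +1.
(a,b)_11: α=1, u≡2; β=2, v≡6 (mod 11); (2|11)=-1, (6|11)=-1; sign (−1)^0·-1^2·-1^1 = -1.
(a,b)_∞: sgn(-3003)=−, sgn(-5655)=−, so -1.
Ram(-3003, -5655) = {5, 11, 13, ∞}; no ℚ_5-point on the conic.

[5, 11, 13, inf]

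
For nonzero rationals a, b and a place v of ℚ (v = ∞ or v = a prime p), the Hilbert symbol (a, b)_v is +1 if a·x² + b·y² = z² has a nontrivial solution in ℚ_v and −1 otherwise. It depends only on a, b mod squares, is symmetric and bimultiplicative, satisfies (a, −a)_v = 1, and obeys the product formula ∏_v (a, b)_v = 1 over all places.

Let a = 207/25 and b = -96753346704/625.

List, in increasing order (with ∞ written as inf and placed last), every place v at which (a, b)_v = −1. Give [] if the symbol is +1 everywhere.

[2, 23]

(a, b) ≡ (23, -1) mod (ℚ^×)²; places V = {2, 3, 5, 7, 23, ∞}.
(a,b)_3: α=2, u≡2; β=2, v≡2 (mod 3); (2|3)=-1, (2|3)=-1; sign (−1)^0·-1^2·-1^2 = +1.
(a,b)_7: α=0, u≡1; β=4, v≡3 (mod 7); (1|7)=+1, (3|7)=-1; sign (−1)^0·+1^4·-1^0 = +1.
(a,b)_∞: sgn(23)=+, sgn(-1)=−, so +1.
(a,b)_5: α=-2, u≡2; β=-4, v≡1 (mod 5); (2|5)=-1, (1|5)=+1; sign (−1)^0·-1^-4·+1^-2 = +1.
(a,b)_2: α=0, β=4; u≡7, v≡7 (mod 8); ε(u)ε(v)=1·1, αω(v)=0·0, βω(u)=4·0; sum ≡ 1  ⇒  -1.
(a,b)_23: α=1, u≡16; β=4, v≡21 (mod 23); (16|23)=+1, (21|23)=-1; sign (−1)^0·+1^4·-1^1 = -1.
Ram(23, -1) = {2, 23}; no ℚ_2-point on the conic.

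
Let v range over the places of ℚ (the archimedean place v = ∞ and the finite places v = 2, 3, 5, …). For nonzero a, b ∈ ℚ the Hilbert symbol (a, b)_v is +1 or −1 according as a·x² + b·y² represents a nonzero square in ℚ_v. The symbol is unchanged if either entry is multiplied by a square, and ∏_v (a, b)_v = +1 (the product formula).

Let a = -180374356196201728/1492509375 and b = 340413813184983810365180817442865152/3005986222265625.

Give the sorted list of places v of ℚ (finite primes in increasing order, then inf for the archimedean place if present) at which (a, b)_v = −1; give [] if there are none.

Mod squares: a ≡ -3795, b ≡ 37. Check v ∈ {∞, 2, 3, 5, 7, 11, 13, 19, 23, 37, 53}.
v=37: a=37^4·(≡28), b=37^5·(≡30) mod 37; (28|37)=+1, (30|37)=+1; (−1)^{4·5·18}·(+1)^5·(+1)^4 = +1.
v=11: a=11^1·(≡6), b=11^2·(≡3) mod 11; (6|11)=-1, (3|11)=+1; (−1)^{1·2·5}·(-1)^2·(+1)^1 = +1.
v=53: a=53^2·(≡41), b=53^4·(≡44) mod 53; (41|53)=-1, (44|53)=+1; (−1)^{2·4·26}·(-1)^4·(+1)^2 = +1.
v=13: a=13^0·(≡4), b=13^2·(≡5) mod 13; (4|13)=+1, (5|13)=-1; (−1)^{0·2·6}·(+1)^2·(-1)^0 = +1.
v=23: a=23^3·(≡19), b=23^6·(≡19) mod 23; (19|23)=-1, (19|23)=-1; (−1)^{3·6·11}·(-1)^6·(-1)^3 = -1.
v=19: a=19^-2·(≡5), b=19^-4·(≡2) mod 19; (5|19)=+1, (2|19)=-1; (−1)^{-2·-4·9}·(+1)^-4·(-1)^-2 = +1.
v=3: a=3^-3·(≡1), b=3^-10·(≡1) mod 3; (1|3)=+1, (1|3)=+1; (−1)^{-3·-10·1}·(+1)^-10·(+1)^-3 = +1.
v=∞: -3795 < 0 and 37 > 0  ⇒  (a,b)_∞ = +1.
v=7: a=7^-2·(≡3), b=7^2·(≡2) mod 7; (3|7)=-1, (2|7)=+1; (−1)^{-2·2·3}·(-1)^2·(+1)^-2 = +1.
v=5: a=5^-5·(≡4), b=5^-8·(≡3) mod 5; (4|5)=+1, (3|5)=-1; (−1)^{-5·-8·2}·(+1)^-8·(-1)^-5 = -1.
v=2: v_2(a)=8, v_2(b)=22; units ≡ 5, 5 (mod 8); ε·ε+αω+βω = 0·0+8·1+22·1 ≡ 0  ⇒  (a,b)_2 = +1.
Ram(-3795, 37) = {5, 23}; no ℚ_5-point on the conic.

[5, 23]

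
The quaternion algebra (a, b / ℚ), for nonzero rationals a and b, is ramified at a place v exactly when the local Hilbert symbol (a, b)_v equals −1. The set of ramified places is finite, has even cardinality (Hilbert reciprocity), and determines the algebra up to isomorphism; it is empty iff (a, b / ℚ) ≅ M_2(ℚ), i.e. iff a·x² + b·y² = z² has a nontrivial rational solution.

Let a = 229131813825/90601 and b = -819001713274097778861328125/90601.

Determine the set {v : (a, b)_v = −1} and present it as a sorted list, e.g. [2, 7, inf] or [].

Mod squares: a ≡ 213897, b ≡ -1069485. Check v ∈ {∞, 2, 3, 5, 7, 23, 37, 41, 43, 47}.
v=3: a=3^5·(≡1), b=3^7·(≡1) mod 3; (1|3)=+1, (1|3)=+1; (−1)^{5·7·1}·(+1)^7·(+1)^5 = -1.
v=2: v_2(a)=0, v_2(b)=0; units ≡ 1, 3 (mod 8); ε·ε+αω+βω = 0·1+0·1+0·0 ≡ 0  ⇒  (a,b)_2 = +1.
v=43: a=43^-2·(≡1), b=43^-2·(≡17) mod 43; (1|43)=+1, (17|43)=+1; (−1)^{-2·-2·21}·(+1)^-2·(+1)^-2 = +1.
v=47: a=47^1·(≡35), b=47^3·(≡35) mod 47; (35|47)=-1, (35|47)=-1; (−1)^{1·3·23}·(-1)^3·(-1)^1 = -1.
v=41: a=41^1·(≡21), b=41^3·(≡25) mod 41; (21|41)=+1, (25|41)=+1; (−1)^{1·3·20}·(+1)^3·(+1)^1 = +1.
v=∞: 213897 > 0 and -1069485 < 0  ⇒  (a,b)_∞ = +1.
v=37: a=37^1·(≡27), b=37^3·(≡2) mod 37; (27|37)=+1, (2|37)=-1; (−1)^{1·3·18}·(+1)^3·(-1)^1 = -1.
v=5: a=5^2·(≡3), b=5^9·(≡3) mod 5; (3|5)=-1, (3|5)=-1; (−1)^{2·9·2}·(-1)^9·(-1)^2 = -1.
v=7: a=7^-2·(≡5), b=7^-2·(≡5) mod 7; (5|7)=-1, (5|7)=-1; (−1)^{-2·-2·3}·(-1)^-2·(-1)^-2 = +1.
v=23: a=23^2·(≡5), b=23^2·(≡17) mod 23; (5|23)=-1, (17|23)=-1; (−1)^{2·2·11}·(-1)^2·(-1)^2 = +1.
|Ram(213897, -1069485)| = 4, even; anisotropic at {3, 5, 37, 47}.

[3, 5, 37, 47]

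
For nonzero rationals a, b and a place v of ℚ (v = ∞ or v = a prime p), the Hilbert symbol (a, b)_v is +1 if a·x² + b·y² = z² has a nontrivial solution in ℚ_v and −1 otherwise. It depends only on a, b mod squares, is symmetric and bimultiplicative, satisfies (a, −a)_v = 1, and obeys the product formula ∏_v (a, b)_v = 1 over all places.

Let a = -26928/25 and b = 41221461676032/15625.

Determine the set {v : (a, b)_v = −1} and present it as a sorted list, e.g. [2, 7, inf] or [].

[11, 19]

Mod squares: a ≡ -187, b ≡ 3553. Check v ∈ {∞, 2, 3, 5, 11, 17, 19}.
v=19: a=19^0·(≡15), b=19^1·(≡5) mod 19; (15|19)=-1, (5|19)=+1; (−1)^{0·1·9}·(-1)^1·(+1)^0 = -1.
v=3: a=3^2·(≡2), b=3^4·(≡1) mod 3; (2|3)=-1, (1|3)=+1; (−1)^{2·4·1}·(-1)^4·(+1)^2 = +1.
v=17: a=17^1·(≡6), b=17^3·(≡3) mod 17; (6|17)=-1, (3|17)=-1; (−1)^{1·3·8}·(-1)^3·(-1)^1 = +1.
v=11: a=11^1·(≡9), b=11^3·(≡1) mod 11; (9|11)=+1, (1|11)=+1; (−1)^{1·3·5}·(+1)^3·(+1)^1 = -1.
v=2: v_2(a)=4, v_2(b)=12; units ≡ 5, 1 (mod 8); ε·ε+αω+βω = 0·0+4·0+12·1 ≡ 0  ⇒  (a,b)_2 = +1.
v=∞: -187 < 0 and 3553 > 0  ⇒  (a,b)_∞ = +1.
v=5: a=5^-2·(≡2), b=5^-6·(≡2) mod 5; (2|5)=-1, (2|5)=-1; (−1)^{-2·-6·2}·(-1)^-6·(-1)^-2 = +1.
(-187, 3553 / ℚ) ramifies at {11, 19}: a division algebra.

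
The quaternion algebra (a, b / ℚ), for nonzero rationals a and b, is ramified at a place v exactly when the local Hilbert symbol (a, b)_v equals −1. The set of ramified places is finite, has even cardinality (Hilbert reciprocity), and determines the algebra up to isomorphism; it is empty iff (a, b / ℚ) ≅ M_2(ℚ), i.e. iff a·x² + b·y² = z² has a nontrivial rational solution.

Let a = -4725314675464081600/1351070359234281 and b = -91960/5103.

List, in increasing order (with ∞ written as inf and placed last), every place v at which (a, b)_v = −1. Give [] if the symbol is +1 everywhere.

[2, inf]

Mod squares: a ≡ -19, b ≡ -1330. Check v ∈ {∞, 2, 3, 5, 7, 11, 17, 19, 29}.
v=11: a=11^6·(≡3), b=11^2·(≡1) mod 11; (3|11)=+1, (1|11)=+1; (−1)^{6·2·5}·(+1)^2·(+1)^6 = +1.
v=7: a=7^-10·(≡4), b=7^-1·(≡6) mod 7; (4|7)=+1, (6|7)=-1; (−1)^{-10·-1·3}·(+1)^-1·(-1)^-10 = +1.
v=17: a=17^2·(≡16), b=17^0·(≡9) mod 17; (16|17)=+1, (9|17)=+1; (−1)^{2·0·8}·(+1)^0·(+1)^2 = +1.
v=2: v_2(a)=6, v_2(b)=3; units ≡ 5, 7 (mod 8); ε·ε+αω+βω = 0·1+6·0+3·1 ≡ 1  ⇒  (a,b)_2 = -1.
v=29: a=29^2·(≡19), b=29^0·(≡1) mod 29; (19|29)=-1, (1|29)=+1; (−1)^{2·0·14}·(-1)^0·(+1)^2 = +1.
v=5: a=5^2·(≡1), b=5^1·(≡1) mod 5; (1|5)=+1, (1|5)=+1; (−1)^{2·1·2}·(+1)^1·(+1)^2 = +1.
v=19: a=19^3·(≡8), b=19^1·(≡16) mod 19; (8|19)=-1, (16|19)=+1; (−1)^{3·1·9}·(-1)^1·(+1)^3 = +1.
v=∞: -19 < 0 and -1330 < 0  ⇒  (a,b)_∞ = -1.
v=3: a=3^-14·(≡2), b=3^-6·(≡2) mod 3; (2|3)=-1, (2|3)=-1; (−1)^{-14·-6·1}·(-1)^-6·(-1)^-14 = +1.
|Ram(-19, -1330)| = 2, even; anisotropic at {2, ∞}.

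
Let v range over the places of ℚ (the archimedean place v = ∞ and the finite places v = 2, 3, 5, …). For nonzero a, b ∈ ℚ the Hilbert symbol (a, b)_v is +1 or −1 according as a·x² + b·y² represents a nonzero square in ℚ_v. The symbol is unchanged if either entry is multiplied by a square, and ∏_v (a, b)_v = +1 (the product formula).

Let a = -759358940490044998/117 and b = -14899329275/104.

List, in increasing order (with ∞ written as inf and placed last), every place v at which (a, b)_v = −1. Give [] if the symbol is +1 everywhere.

(a, b) ≡ (-23374, -15495302446) mod (ℚ^×)²; places V = {2, 3, 5, 13, 19, 23, 29, 31, 37, 41, ∞}.
(a,b)_∞: sgn(-23374)=−, sgn(-15495302446)=−, so -1.
(a,b)_37: α=2, u≡1; β=1, v≡10 (mod 37); (1|37)=+1, (10|37)=+1; sign (−1)^0·+1^1·+1^2 = +1.
(a,b)_13: α=-1, u≡3; β=-1, v≡5 (mod 13); (3|13)=+1, (5|13)=-1; sign (−1)^0·+1^-1·-1^-1 = -1.
(a,b)_29: α=1, u≡7; β=1, v≡17 (mod 29); (7|29)=+1, (17|29)=-1; sign (−1)^0·+1^1·-1^1 = -1.
(a,b)_23: α=2, u≡22; β=1, v≡14 (mod 23); (22|23)=-1, (14|23)=-1; sign (−1)^0·-1^1·-1^2 = -1.
(a,b)_5: α=0, u≡1; β=2, v≡1 (mod 5); (1|5)=+1, (1|5)=+1; sign (−1)^0·+1^2·+1^0 = +1.
(a,b)_2: α=1, β=-3; u≡1, v≡1 (mod 8); ε(u)ε(v)=0·0, αω(v)=1·0, βω(u)=-3·0; sum ≡ 0  ⇒  +1.
(a,b)_19: α=2, u≡10; β=1, v≡10 (mod 19); (10|19)=-1, (10|19)=-1; sign (−1)^0·-1^1·-1^2 = -1.
(a,b)_41: α=2, u≡9; β=1, v≡12 (mod 41); (9|41)=+1, (12|41)=-1; sign (−1)^0·+1^1·-1^2 = +1.
(a,b)_31: α=3, u≡6; β=1, v≡15 (mod 31); (6|31)=-1, (15|31)=-1; sign (−1)^1·-1^1·-1^3 = -1.
(a,b)_3: α=-2, u≡2; β=0, v≡2 (mod 3); (2|3)=-1, (2|3)=-1; sign (−1)^0·-1^0·-1^-2 = +1.
|Ram(-23374, -15495302446)| = 6, even; anisotropic at {13, 19, 23, 29, 31, ∞}.

[13, 19, 23, 29, 31, inf]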